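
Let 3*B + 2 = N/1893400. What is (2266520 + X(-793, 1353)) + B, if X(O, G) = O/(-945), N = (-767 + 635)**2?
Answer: 101385017221819/44731575 ≈ 2.2665e+6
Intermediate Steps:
N = 17424 (N = (-132)**2 = 17424)
X(O, G) = -O/945 (X(O, G) = O*(-1/945) = -O/945)
B = -471172/710025 (B = -2/3 + (17424/1893400)/3 = -2/3 + (17424*(1/1893400))/3 = -2/3 + (1/3)*(2178/236675) = -2/3 + 726/236675 = -471172/710025 ≈ -0.66360)
(2266520 + X(-793, 1353)) + B = (2266520 - 1/945*(-793)) - 471172/710025 = (2266520 + 793/945) - 471172/710025 = 2141862193/945 - 471172/710025 = 101385017221819/44731575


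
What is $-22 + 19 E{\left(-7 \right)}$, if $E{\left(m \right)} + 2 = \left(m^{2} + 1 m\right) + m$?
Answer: $605$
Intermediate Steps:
$E{\left(m \right)} = -2 + m^{2} + 2 m$ ($E{\left(m \right)} = -2 + \left(\left(m^{2} + 1 m\right) + m\right) = -2 + \left(\left(m^{2} + m\right) + m\right) = -2 + \left(\left(m + m^{2}\right) + m\right) = -2 + \left(m^{2} + 2 m\right) = -2 + m^{2} + 2 m$)
$-22 + 19 E{\left(-7 \right)} = -22 + 19 \left(-2 + \left(-7\right)^{2} + 2 \left(-7\right)\right) = -22 + 19 \left(-2 + 49 - 14\right) = -22 + 19 \cdot 33 = -22 + 627 = 605$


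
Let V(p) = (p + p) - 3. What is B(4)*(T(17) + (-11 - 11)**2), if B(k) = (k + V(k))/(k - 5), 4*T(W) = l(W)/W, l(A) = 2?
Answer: -148113/34 ≈ -4356.3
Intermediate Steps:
V(p) = -3 + 2*p (V(p) = 2*p - 3 = -3 + 2*p)
T(W) = 1/(2*W) (T(W) = (2/W)/4 = 1/(2*W))
B(k) = (-3 + 3*k)/(-5 + k) (B(k) = (k + (-3 + 2*k))/(k - 5) = (-3 + 3*k)/(-5 + k))
B(4)*(T(17) + (-11 - 11)**2) = (3*(-1 + 4)/(-5 + 4))*((1/2)/17 + (-11 - 11)**2) = (3*3/(-1))*((1/2)*(1/17) + (-22)**2) = (3*(-1)*3)*(1/34 + 484) = -9*16457/34 = -148113/34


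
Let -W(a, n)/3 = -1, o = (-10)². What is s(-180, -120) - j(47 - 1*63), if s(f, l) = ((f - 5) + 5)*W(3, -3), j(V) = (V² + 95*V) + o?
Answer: 624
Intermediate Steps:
o = 100
W(a, n) = 3 (W(a, n) = -3*(-1) = 3)
j(V) = 100 + V² + 95*V (j(V) = (V² + 95*V) + 100 = 100 + V² + 95*V)
s(f, l) = 3*f (s(f, l) = ((f - 5) + 5)*3 = ((-5 + f) + 5)*3 = f*3 = 3*f)
s(-180, -120) - j(47 - 1*63) = 3*(-180) - (100 + (47 - 1*63)² + 95*(47 - 1*63)) = -540 - (100 + (47 - 63)² + 95*(47 - 63)) = -540 - (100 + (-16)² + 95*(-16)) = -540 - (100 + 256 - 1520) = -540 - 1*(-1164) = -540 + 1164 = 624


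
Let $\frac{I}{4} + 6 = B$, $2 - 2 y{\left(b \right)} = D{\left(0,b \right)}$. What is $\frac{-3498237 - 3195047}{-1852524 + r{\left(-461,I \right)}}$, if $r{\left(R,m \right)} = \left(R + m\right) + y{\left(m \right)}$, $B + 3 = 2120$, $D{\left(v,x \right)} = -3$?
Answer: $\frac{13386568}{3689077} \approx 3.6287$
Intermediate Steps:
$B = 2117$ ($B = -3 + 2120 = 2117$)
$y{\left(b \right)} = \frac{5}{2}$ ($y{\left(b \right)} = 1 - - \frac{3}{2} = 1 + \frac{3}{2} = \frac{5}{2}$)
$I = 8444$ ($I = -24 + 4 \cdot 2117 = -24 + 8468 = 8444$)
$r{\left(R,m \right)} = \frac{5}{2} + R + m$ ($r{\left(R,m \right)} = \left(R + m\right) + \frac{5}{2} = \frac{5}{2} + R + m$)
$\frac{-3498237 - 3195047}{-1852524 + r{\left(-461,I \right)}} = \frac{-3498237 - 3195047}{-1852524 + \left(\frac{5}{2} - 461 + 8444\right)} = - \frac{6693284}{-1852524 + \frac{15971}{2}} = - \frac{6693284}{- \frac{3689077}{2}} = \left(-6693284\right) \left(- \frac{2}{3689077}\right) = \frac{13386568}{3689077}$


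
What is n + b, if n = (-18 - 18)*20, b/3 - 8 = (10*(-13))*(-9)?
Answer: 2814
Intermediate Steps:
b = 3534 (b = 24 + 3*((10*(-13))*(-9)) = 24 + 3*(-130*(-9)) = 24 + 3*1170 = 24 + 3510 = 3534)
n = -720 (n = -36*20 = -720)
n + b = -720 + 3534 = 2814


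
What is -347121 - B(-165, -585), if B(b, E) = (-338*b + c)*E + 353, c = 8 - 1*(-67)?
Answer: 32321851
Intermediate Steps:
c = 75 (c = 8 + 67 = 75)
B(b, E) = 353 + E*(75 - 338*b) (B(b, E) = (-338*b + 75)*E + 353 = (75 - 338*b)*E + 353 = E*(75 - 338*b) + 353 = 353 + E*(75 - 338*b))
-347121 - B(-165, -585) = -347121 - (353 + 75*(-585) - 338*(-585)*(-165)) = -347121 - (353 - 43875 - 32625450) = -347121 - 1*(-32668972) = -347121 + 32668972 = 32321851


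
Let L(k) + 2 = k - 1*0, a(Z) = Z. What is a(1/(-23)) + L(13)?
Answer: 252/23 ≈ 10.957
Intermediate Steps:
L(k) = -2 + k (L(k) = -2 + (k - 1*0) = -2 + (k + 0) = -2 + k)
a(1/(-23)) + L(13) = 1/(-23) + (-2 + 13) = -1/23 + 11 = 252/23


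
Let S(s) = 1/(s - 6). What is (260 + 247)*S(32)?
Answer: 39/2 ≈ 19.500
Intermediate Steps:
S(s) = 1/(-6 + s)
(260 + 247)*S(32) = (260 + 247)/(-6 + 32) = 507/26 = 507*(1/26) = 39/2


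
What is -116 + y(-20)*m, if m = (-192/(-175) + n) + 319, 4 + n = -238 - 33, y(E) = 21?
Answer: 20776/25 ≈ 831.04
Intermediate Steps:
n = -275 (n = -4 + (-238 - 33) = -4 - 271 = -275)
m = 7892/175 (m = (-192/(-175) - 275) + 319 = (-192*(-1/175) - 275) + 319 = (192/175 - 275) + 319 = -47933/175 + 319 = 7892/175 ≈ 45.097)
-116 + y(-20)*m = -116 + 21*(7892/175) = -116 + 23676/25 = 20776/25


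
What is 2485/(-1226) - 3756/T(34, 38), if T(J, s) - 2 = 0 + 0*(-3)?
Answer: -2304913/1226 ≈ -1880.0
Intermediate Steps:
T(J, s) = 2 (T(J, s) = 2 + (0 + 0*(-3)) = 2 + (0 + 0) = 2 + 0 = 2)
2485/(-1226) - 3756/T(34, 38) = 2485/(-1226) - 3756/2 = 2485*(-1/1226) - 3756*½ = -2485/1226 - 1878 = -2304913/1226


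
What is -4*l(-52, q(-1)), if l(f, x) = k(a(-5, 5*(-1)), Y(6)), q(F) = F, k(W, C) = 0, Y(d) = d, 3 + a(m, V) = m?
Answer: 0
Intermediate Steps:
a(m, V) = -3 + m
l(f, x) = 0
-4*l(-52, q(-1)) = -4*0 = 0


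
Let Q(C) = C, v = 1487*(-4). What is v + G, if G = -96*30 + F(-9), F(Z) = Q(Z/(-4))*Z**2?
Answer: -34583/4 ≈ -8645.8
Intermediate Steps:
v = -5948
F(Z) = -Z**3/4 (F(Z) = (Z/(-4))*Z**2 = (Z*(-1/4))*Z**2 = (-Z/4)*Z**2 = -Z**3/4)
G = -10791/4 (G = -96*30 - 1/4*(-9)**3 = -2880 - 1/4*(-729) = -2880 + 729/4 = -10791/4 ≈ -2697.8)
v + G = -5948 - 10791/4 = -34583/4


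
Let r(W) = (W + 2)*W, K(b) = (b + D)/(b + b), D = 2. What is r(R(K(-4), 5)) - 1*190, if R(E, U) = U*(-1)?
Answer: -175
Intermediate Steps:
K(b) = (2 + b)/(2*b) (K(b) = (b + 2)/(b + b) = (2 + b)/((2*b)) = (2 + b)*(1/(2*b)) = (2 + b)/(2*b))
R(E, U) = -U
r(W) = W*(2 + W) (r(W) = (2 + W)*W = W*(2 + W))
r(R(K(-4), 5)) - 1*190 = (-1*5)*(2 - 1*5) - 1*190 = -5*(2 - 5) - 190 = -5*(-3) - 190 = 15 - 190 = -175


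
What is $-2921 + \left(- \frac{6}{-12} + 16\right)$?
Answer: $- \frac{5809}{2} \approx -2904.5$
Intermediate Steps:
$-2921 + \left(- \frac{6}{-12} + 16\right) = -2921 + \left(- \frac{6 \left(-1\right)}{12} + 16\right) = -2921 + \left(\left(-1\right) \left(- \frac{1}{2}\right) + 16\right) = -2921 + \left(\frac{1}{2} + 16\right) = -2921 + \frac{33}{2} = - \frac{5809}{2}$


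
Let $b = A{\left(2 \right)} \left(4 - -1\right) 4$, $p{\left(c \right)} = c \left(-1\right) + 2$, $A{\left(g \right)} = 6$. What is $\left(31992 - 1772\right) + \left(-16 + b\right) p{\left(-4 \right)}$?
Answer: $30844$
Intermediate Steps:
$p{\left(c \right)} = 2 - c$ ($p{\left(c \right)} = - c + 2 = 2 - c$)
$b = 120$ ($b = 6 \left(4 - -1\right) 4 = 6 \left(4 + 1\right) 4 = 6 \cdot 5 \cdot 4 = 30 \cdot 4 = 120$)
$\left(31992 - 1772\right) + \left(-16 + b\right) p{\left(-4 \right)} = \left(31992 - 1772\right) + \left(-16 + 120\right) \left(2 - -4\right) = 30220 + 104 \left(2 + 4\right) = 30220 + 104 \cdot 6 = 30220 + 624 = 30844$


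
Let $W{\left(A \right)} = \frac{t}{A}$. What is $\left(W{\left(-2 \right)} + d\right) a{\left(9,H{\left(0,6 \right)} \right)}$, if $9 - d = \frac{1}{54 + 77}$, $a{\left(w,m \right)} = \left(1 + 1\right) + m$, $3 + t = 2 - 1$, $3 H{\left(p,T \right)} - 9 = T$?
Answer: $\frac{9163}{131} \approx 69.947$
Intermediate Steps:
$H{\left(p,T \right)} = 3 + \frac{T}{3}$
$t = -2$ ($t = -3 + \left(2 - 1\right) = -3 + 1 = -2$)
$a{\left(w,m \right)} = 2 + m$
$W{\left(A \right)} = - \frac{2}{A}$
$d = \frac{1178}{131}$ ($d = 9 - \frac{1}{54 + 77} = 9 - \frac{1}{131} = \frac{1178}{131} \approx 8.9924$)
$\left(W{\left(-2 \right)} + d\right) a{\left(9,H{\left(0,6 \right)} \right)} = \left(- \frac{2}{-2} + \frac{1178}{131}\right) \left(2 + \left(3 + \frac{1}{3} \cdot 6\right)\right) = \left(\left(-2\right) \left(- \frac{1}{2}\right) + \frac{1178}{131}\right) \left(2 + \left(3 + 2\right)\right) = \left(1 + \frac{1178}{131}\right) \left(2 + 5\right) = \frac{1309}{131} \cdot 7 = \frac{9163}{131}$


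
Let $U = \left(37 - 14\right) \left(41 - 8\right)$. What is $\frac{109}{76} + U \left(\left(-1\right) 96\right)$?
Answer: $- \frac{5537555}{76} \approx -72863.0$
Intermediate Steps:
$U = 759$ ($U = 23 \cdot 33 = 759$)
$\frac{109}{76} + U \left(\left(-1\right) 96\right) = \frac{109}{76} + 759 \left(\left(-1\right) 96\right) = 109 \cdot \frac{1}{76} + 759 \left(-96\right) = \frac{109}{76} - 72864 = - \frac{5537555}{76}$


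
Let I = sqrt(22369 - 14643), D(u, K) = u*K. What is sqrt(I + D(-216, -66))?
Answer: sqrt(14256 + sqrt(7726)) ≈ 119.77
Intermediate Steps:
D(u, K) = K*u
I = sqrt(7726) ≈ 87.898
sqrt(I + D(-216, -66)) = sqrt(sqrt(7726) - 66*(-216)) = sqrt(sqrt(7726) + 14256) = sqrt(14256 + sqrt(7726))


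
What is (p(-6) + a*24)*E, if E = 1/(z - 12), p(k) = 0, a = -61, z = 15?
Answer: -488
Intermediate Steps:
E = 1/3 (E = 1/(15 - 12) = 1/3 ≈ 0.33333)
(p(-6) + a*24)*E = (0 - 61*24)*(1/3) = (0 - 1464)*(1/3) = -1464*1/3 = -488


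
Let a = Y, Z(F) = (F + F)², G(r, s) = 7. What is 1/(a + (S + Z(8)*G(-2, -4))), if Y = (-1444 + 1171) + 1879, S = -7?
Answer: 1/3391 ≈ 0.00029490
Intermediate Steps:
Z(F) = 4*F² (Z(F) = (2*F)² = 4*F²)
Y = 1606 (Y = -273 + 1879 = 1606)
a = 1606
1/(a + (S + Z(8)*G(-2, -4))) = 1/(1606 + (-7 + (4*8²)*7)) = 1/(1606 + (-7 + (4*64)*7)) = 1/(1606 + (-7 + 256*7)) = 1/(1606 + (-7 + 1792)) = 1/(1606 + 1785) = 1/3391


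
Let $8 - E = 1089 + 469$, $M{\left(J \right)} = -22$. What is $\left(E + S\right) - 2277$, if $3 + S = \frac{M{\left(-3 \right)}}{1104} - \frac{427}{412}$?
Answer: $- \frac{217818539}{56856} \approx -3831.1$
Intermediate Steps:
$E = -1550$ ($E = 8 - \left(1089 + 469\right) = 8 - 1558 = -1550$)
$S = - \frac{230627}{56856}$ ($S = -3 - \left(\frac{11}{552} + \frac{427}{412}\right) = -3 - \frac{60059}{56856} = - \frac{230627}{56856} \approx -4.0563$)
$\left(E + S\right) - 2277 = \left(-1550 - \frac{230627}{56856}\right) - 2277 = - \frac{88357427}{56856} - 2277 = - \frac{217818539}{56856}$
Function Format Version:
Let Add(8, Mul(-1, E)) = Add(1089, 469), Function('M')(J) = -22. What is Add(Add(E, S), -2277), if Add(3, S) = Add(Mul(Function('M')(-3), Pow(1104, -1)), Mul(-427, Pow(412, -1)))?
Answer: Rational(-217818539, 56856) ≈ -3831.1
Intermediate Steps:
E = -1550 (E = Add(8, Mul(-1, Add(1089, 469))) = Add(8, Mul(-1, 1558)) = Add(8, -1558) = -1550)
S = Rational(-230627, 56856) (S = Add(-3, Add(Mul(-22, Pow(1104, -1)), Mul(-427, Pow(412, -1)))) = Add(-3, Add(Mul(-22, Rational(1, 1104)), Mul(-427, Rational(1, 412)))) = Add(-3, Add(Rational(-11, 552), Rational(-427, 412))) = Add(-3, Rational(-60059, 56856)) = Rational(-230627, 56856) ≈ -4.0563)
Add(Add(E, S), -2277) = Add(Add(-1550, Rational(-230627, 56856)), -2277) = Add(Rational(-88357427, 56856), -2277) = Rational(-217818539, 56856)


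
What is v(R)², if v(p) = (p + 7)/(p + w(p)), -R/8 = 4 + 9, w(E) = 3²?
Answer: 9409/9025 ≈ 1.0425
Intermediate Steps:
w(E) = 9
R = -104 (R = -8*(4 + 9) = -8*13 = -104)
v(p) = (7 + p)/(9 + p) (v(p) = (p + 7)/(p + 9) = (7 + p)/(9 + p))
v(R)² = ((7 - 104)/(9 - 104))² = (-97/(-95))² = (-1/95*(-97))² = (97/95)² = 9409/9025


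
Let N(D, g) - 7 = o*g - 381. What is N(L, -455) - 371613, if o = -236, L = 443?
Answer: -264607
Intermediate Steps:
N(D, g) = -374 - 236*g (N(D, g) = 7 + (-236*g - 381) = 7 + (-381 - 236*g) = -374 - 236*g)
N(L, -455) - 371613 = (-374 - 236*(-455)) - 371613 = (-374 + 107380) - 371613 = 107006 - 371613 = -264607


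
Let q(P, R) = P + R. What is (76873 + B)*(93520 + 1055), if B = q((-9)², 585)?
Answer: 7333250925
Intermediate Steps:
B = 666 (B = (-9)² + 585 = 81 + 585 = 666)
(76873 + B)*(93520 + 1055) = (76873 + 666)*(93520 + 1055) = 77539*94575 = 7333250925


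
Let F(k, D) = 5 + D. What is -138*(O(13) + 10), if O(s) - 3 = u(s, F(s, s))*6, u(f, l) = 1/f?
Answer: -24150/13 ≈ -1857.7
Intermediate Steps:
O(s) = 3 + 6/s
-138*(O(13) + 10) = -138*((3 + 6/13) + 10) = -138*(45/13 + 10) = -138*175/13 = -24150/13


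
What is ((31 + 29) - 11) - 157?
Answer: -108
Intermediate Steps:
((31 + 29) - 11) - 157 = (60 - 11) - 157 = 49 - 157 = -108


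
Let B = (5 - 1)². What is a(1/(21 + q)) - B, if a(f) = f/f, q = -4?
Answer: -15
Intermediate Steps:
a(f) = 1
B = 16 (B = 4² = 16)
a(1/(21 + q)) - B = 1 - 1*16 = 1 - 16 = -15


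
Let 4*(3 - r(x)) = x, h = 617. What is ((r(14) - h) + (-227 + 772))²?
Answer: 21025/4 ≈ 5256.3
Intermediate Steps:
r(x) = 3 - x/4
((r(14) - h) + (-227 + 772))² = (((3 - ¼*14) - 1*617) + (-227 + 772))² = (((3 - 7/2) - 617) + 545)² = ((-½ - 617) + 545)² = (-1235/2 + 545)² = (-145/2)² = 21025/4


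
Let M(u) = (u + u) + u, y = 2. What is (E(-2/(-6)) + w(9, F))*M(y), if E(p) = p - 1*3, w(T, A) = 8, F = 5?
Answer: 32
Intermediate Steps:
M(u) = 3*u (M(u) = 2*u + u = 3*u)
E(p) = -3 + p (E(p) = p - 3 = -3 + p)
(E(-2/(-6)) + w(9, F))*M(y) = ((-3 - 2/(-6)) + 8)*(3*2) = ((-3 - 2*(-⅙)) + 8)*6 = ((-3 + ⅓) + 8)*6 = (-8/3 + 8)*6 = (16/3)*6 = 32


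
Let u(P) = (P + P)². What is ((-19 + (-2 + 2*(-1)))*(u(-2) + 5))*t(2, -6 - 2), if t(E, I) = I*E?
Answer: 7728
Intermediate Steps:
u(P) = 4*P² (u(P) = (2*P)² = 4*P²)
t(E, I) = E*I
((-19 + (-2 + 2*(-1)))*(u(-2) + 5))*t(2, -6 - 2) = ((-19 + (-2 + 2*(-1)))*(4*(-2)² + 5))*(2*(-6 - 2)) = ((-19 + (-2 - 2))*(4*4 + 5))*(2*(-8)) = ((-19 - 4)*(16 + 5))*(-16) = -23*21*(-16) = -483*(-16) = 7728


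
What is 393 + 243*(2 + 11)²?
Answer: 41460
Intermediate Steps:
393 + 243*(2 + 11)² = 393 + 243*13² = 393 + 243*169 = 393 + 41067 = 41460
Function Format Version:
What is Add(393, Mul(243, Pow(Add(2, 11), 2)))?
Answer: 41460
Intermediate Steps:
Add(393, Mul(243, Pow(Add(2, 11), 2))) = Add(393, Mul(243, Pow(13, 2))) = Add(393, Mul(243, 169)) = Add(393, 41067) = 41460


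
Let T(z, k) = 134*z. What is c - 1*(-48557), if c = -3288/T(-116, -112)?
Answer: 94346662/1943 ≈ 48557.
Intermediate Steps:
c = 411/1943 (c = -3288/(134*(-116)) = -3288/(-15544) = -3288*(-1/15544) = 411/1943 ≈ 0.21153)
c - 1*(-48557) = 411/1943 - 1*(-48557) = 411/1943 + 48557 = 94346662/1943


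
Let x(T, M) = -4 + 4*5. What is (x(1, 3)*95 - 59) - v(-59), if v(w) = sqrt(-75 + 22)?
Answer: 1461 - I*sqrt(53) ≈ 1461.0 - 7.2801*I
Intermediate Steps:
x(T, M) = 16 (x(T, M) = -4 + 20 = 16)
v(w) = I*sqrt(53) (v(w) = sqrt(-53) = I*sqrt(53))
(x(1, 3)*95 - 59) - v(-59) = (16*95 - 59) - I*sqrt(53) = (1520 - 59) - I*sqrt(53) = 1461 - I*sqrt(53)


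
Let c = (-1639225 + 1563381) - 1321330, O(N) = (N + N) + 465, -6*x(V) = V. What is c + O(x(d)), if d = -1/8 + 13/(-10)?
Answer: -55868341/40 ≈ -1.3967e+6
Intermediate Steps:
d = -57/40 (d = -1*⅛ + 13*(-⅒) = -⅛ - 13/10 = -57/40 ≈ -1.4250)
x(V) = -V/6
O(N) = 465 + 2*N (O(N) = 2*N + 465 = 465 + 2*N)
c = -1397174 (c = -75844 - 1321330 = -1397174)
c + O(x(d)) = -1397174 + (465 + 2*(-⅙*(-57/40))) = -1397174 + (465 + 2*(19/80)) = -1397174 + (465 + 19/40) = -1397174 + 18619/40 = -55868341/40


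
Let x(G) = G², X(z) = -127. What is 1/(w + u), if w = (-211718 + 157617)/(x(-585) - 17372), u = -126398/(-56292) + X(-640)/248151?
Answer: 252102461068582/523956459990425 ≈ 0.48115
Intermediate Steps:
u = 1742146723/776050894 (u = -126398/(-56292) - 127/248151 = -126398*(-1/56292) - 127*1/248151 = 63199/28146 - 127/248151 = 1742146723/776050894 ≈ 2.2449)
w = -54101/324853 (w = (-211718 + 157617)/((-585)² - 17372) = -54101/(342225 - 17372) = -54101/324853 ≈ -0.16654)
1/(w + u) = 1/(-54101/324853 + 1742146723/776050894) = 1/(523956459990425/252102461068582) = 252102461068582/523956459990425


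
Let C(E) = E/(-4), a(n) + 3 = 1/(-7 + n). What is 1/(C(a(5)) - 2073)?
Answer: -8/16577 ≈ -0.00048260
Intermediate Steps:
a(n) = -3 + 1/(-7 + n)
C(E) = -E/4 (C(E) = E*(-1/4) = -E/4)
1/(C(a(5)) - 2073) = 1/(-(22 - 3*5)/(4*(-7 + 5)) - 2073) = 1/(-(22 - 15)/(4*(-2)) - 2073) = 1/(-(-1)*7/8 - 2073) = 1/(-1/4*(-7/2) - 2073) = 1/(7/8 - 2073) = 1/(-16577/8) = -8/16577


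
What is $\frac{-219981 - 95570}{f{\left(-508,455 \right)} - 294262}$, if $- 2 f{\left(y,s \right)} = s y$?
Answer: $\frac{315551}{178692} \approx 1.7659$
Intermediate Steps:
$f{\left(y,s \right)} = - \frac{s y}{2}$
$\frac{-219981 - 95570}{f{\left(-508,455 \right)} - 294262} = \frac{-219981 - 95570}{\left(- \frac{1}{2}\right) 455 \left(-508\right) - 294262} = - \frac{315551}{115570 - 294262} = - \frac{315551}{-178692} = \left(-315551\right) \left(- \frac{1}{178692}\right) = \frac{315551}{178692}$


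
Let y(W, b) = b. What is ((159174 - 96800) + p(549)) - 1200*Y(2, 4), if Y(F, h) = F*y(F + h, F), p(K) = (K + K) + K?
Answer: 59221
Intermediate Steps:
p(K) = 3*K (p(K) = 2*K + K = 3*K)
Y(F, h) = F² (Y(F, h) = F*F = F²)
((159174 - 96800) + p(549)) - 1200*Y(2, 4) = ((159174 - 96800) + 3*549) - 1200*2² = (62374 + 1647) - 1200*4 = 64021 - 4800 = 59221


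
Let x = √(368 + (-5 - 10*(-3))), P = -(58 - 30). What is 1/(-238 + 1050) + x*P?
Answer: 1/812 - 28*√393 ≈ -555.08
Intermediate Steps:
P = -28 (P = -1*28 = -28)
x = √393 (x = √(368 + (-5 + 30)) = √(368 + 25) = √393 ≈ 19.824)
1/(-238 + 1050) + x*P = 1/(-238 + 1050) + √393*(-28) = 1/812 - 28*√393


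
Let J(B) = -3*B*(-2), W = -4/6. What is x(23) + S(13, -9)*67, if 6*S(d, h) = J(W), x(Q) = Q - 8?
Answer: -89/3 ≈ -29.667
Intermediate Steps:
x(Q) = -8 + Q
W = -⅔ (W = -4*⅙ = -⅔ ≈ -0.66667)
J(B) = 6*B
S(d, h) = -⅔ (S(d, h) = (6*(-⅔))/6 = (⅙)*(-4) = -⅔)
x(23) + S(13, -9)*67 = (-8 + 23) - ⅔*67 = 15 - 134/3 = -89/3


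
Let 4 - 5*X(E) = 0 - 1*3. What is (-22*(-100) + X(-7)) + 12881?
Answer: 75412/5 ≈ 15082.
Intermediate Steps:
X(E) = 7/5 (X(E) = ⅘ - (0 - 1*3)/5 = ⅘ - (0 - 3)/5 = ⅘ - ⅕*(-3) = ⅘ + ⅗ = 7/5)
(-22*(-100) + X(-7)) + 12881 = (-22*(-100) + 7/5) + 12881 = (2200 + 7/5) + 12881 = 11007/5 + 12881 = 75412/5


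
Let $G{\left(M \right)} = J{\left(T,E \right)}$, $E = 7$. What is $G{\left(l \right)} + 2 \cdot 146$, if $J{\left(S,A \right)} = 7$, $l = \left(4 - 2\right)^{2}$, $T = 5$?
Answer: $299$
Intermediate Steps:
$l = 4$ ($l = 2^{2} = 4$)
$G{\left(M \right)} = 7$
$G{\left(l \right)} + 2 \cdot 146 = 7 + 2 \cdot 146 = 7 + 292 = 299$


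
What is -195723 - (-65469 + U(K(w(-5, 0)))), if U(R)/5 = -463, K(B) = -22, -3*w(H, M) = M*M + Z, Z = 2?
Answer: -127939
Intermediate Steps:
w(H, M) = -2/3 - M**2/3 (w(H, M) = -(M*M + 2)/3 = -(M**2 + 2)/3 = -(2 + M**2)/3 = -2/3 - M**2/3)
U(R) = -2315 (U(R) = 5*(-463) = -2315)
-195723 - (-65469 + U(K(w(-5, 0)))) = -195723 - (-65469 - 2315) = -195723 - 1*(-67784) = -195723 + 67784 = -127939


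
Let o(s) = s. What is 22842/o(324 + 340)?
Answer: 11421/332 ≈ 34.401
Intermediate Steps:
22842/o(324 + 340) = 22842/(324 + 340) = 22842/664 = 22842*(1/664) = 11421/332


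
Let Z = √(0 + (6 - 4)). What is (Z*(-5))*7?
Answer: -35*√2 ≈ -49.497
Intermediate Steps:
Z = √2 (Z = √(0 + 2) = √2 ≈ 1.4142)
(Z*(-5))*7 = (√2*(-5))*7 = -5*√2*7 = -35*√2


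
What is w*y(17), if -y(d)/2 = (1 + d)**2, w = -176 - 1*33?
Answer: 135432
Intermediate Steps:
w = -209 (w = -176 - 33 = -209)
y(d) = -2*(1 + d)**2
w*y(17) = -(-418)*(1 + 17)**2 = -(-418)*18**2 = -(-418)*324 = -209*(-648) = 135432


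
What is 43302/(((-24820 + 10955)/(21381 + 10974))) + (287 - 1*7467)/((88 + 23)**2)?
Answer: -3452453338822/34166133 ≈ -1.0105e+5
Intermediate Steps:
43302/(((-24820 + 10955)/(21381 + 10974))) + (287 - 1*7467)/((88 + 23)**2) = 43302/((-13865/32355)) + (287 - 7467)/(111**2) = 43302/((-13865*1/32355)) - 7180/12321 = 43302/(-2773/6471) - 7180*1/12321 = 43302*(-6471/2773) - 7180/12321 = -280207242/2773 - 7180/12321 = -3452453338822/34166133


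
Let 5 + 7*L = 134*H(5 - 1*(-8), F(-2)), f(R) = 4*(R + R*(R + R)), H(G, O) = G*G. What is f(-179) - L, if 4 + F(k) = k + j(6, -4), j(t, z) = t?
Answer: 1766643/7 ≈ 2.5238e+5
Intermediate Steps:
F(k) = 2 + k (F(k) = -4 + (k + 6) = -4 + (6 + k) = 2 + k)
H(G, O) = G**2
f(R) = 4*R + 8*R**2 (f(R) = 4*(R + R*(2*R)) = 4*(R + 2*R**2) = 4*R + 8*R**2)
L = 22641/7 (L = -5/7 + (134*(5 - 1*(-8))**2)/7 = -5/7 + (134*(5 + 8)**2)/7 = -5/7 + (134*13**2)/7 = -5/7 + (134*169)/7 = -5/7 + (1/7)*22646 = -5/7 + 22646/7 = 22641/7 ≈ 3234.4)
f(-179) - L = 4*(-179)*(1 + 2*(-179)) - 1*22641/7 = 4*(-179)*(1 - 358) - 22641/7 = 4*(-179)*(-357) - 22641/7 = 255612 - 22641/7 = 1766643/7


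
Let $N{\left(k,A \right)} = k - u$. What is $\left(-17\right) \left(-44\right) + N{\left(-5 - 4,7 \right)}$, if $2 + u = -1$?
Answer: $742$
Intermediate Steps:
$u = -3$ ($u = -2 - 1 = -3$)
$N{\left(k,A \right)} = 3 + k$ ($N{\left(k,A \right)} = k - -3 = k + 3 = 3 + k$)
$\left(-17\right) \left(-44\right) + N{\left(-5 - 4,7 \right)} = \left(-17\right) \left(-44\right) + \left(3 - 9\right) = 748 + \left(3 - 9\right) = 748 - 6 = 742$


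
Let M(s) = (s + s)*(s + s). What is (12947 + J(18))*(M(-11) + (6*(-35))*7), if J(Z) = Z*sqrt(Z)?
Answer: -12765742 - 53244*sqrt(2) ≈ -1.2841e+7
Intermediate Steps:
J(Z) = Z**(3/2)
M(s) = 4*s**2 (M(s) = (2*s)*(2*s) = 4*s**2)
(12947 + J(18))*(M(-11) + (6*(-35))*7) = (12947 + 18**(3/2))*(4*(-11)**2 + (6*(-35))*7) = (12947 + 54*sqrt(2))*(4*121 - 210*7) = (12947 + 54*sqrt(2))*(484 - 1470) = (12947 + 54*sqrt(2))*(-986) = -12765742 - 53244*sqrt(2)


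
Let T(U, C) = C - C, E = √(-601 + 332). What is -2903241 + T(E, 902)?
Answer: -2903241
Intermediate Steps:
E = I*√269 (E = √(-269) = I*√269 ≈ 16.401*I)
T(U, C) = 0
-2903241 + T(E, 902) = -2903241 + 0 = -2903241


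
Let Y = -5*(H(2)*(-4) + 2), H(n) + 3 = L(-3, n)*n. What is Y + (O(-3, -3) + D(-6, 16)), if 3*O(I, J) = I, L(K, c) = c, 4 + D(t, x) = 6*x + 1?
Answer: 102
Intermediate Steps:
D(t, x) = -3 + 6*x (D(t, x) = -4 + (6*x + 1) = -4 + (1 + 6*x) = -3 + 6*x)
O(I, J) = I/3
H(n) = -3 + n² (H(n) = -3 + n*n = -3 + n²)
Y = 10 (Y = -5*((-3 + 2²)*(-4) + 2) = -5*((-3 + 4)*(-4) + 2) = -5*(1*(-4) + 2) = -5*(-4 + 2) = -5*(-2) = 10)
Y + (O(-3, -3) + D(-6, 16)) = 10 + ((⅓)*(-3) + (-3 + 6*16)) = 10 + (-1 + (-3 + 96)) = 10 + (-1 + 93) = 10 + 92 = 102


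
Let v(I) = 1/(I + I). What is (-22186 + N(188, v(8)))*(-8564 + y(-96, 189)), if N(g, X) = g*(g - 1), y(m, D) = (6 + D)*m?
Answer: -353873480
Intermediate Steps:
v(I) = 1/(2*I)
y(m, D) = m*(6 + D)
N(g, X) = g*(-1 + g)
(-22186 + N(188, v(8)))*(-8564 + y(-96, 189)) = (-22186 + 188*(-1 + 188))*(-8564 - 96*(6 + 189)) = (-22186 + 188*187)*(-8564 - 96*195) = (-22186 + 35156)*(-8564 - 18720) = 12970*(-27284) = -353873480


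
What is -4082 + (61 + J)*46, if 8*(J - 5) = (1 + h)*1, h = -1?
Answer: -1046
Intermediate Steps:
J = 5 (J = 5 + ((1 - 1)*1)/8 = 5 + (0*1)/8 = 5 + (⅛)*0 = 5 + 0 = 5)
-4082 + (61 + J)*46 = -4082 + (61 + 5)*46 = -4082 + 66*46 = -4082 + 3036 = -1046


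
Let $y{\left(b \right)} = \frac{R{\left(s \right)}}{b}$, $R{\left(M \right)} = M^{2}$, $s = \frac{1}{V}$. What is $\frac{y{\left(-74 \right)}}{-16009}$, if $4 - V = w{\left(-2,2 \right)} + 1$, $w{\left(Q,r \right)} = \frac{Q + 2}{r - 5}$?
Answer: $\frac{1}{10661994} \approx 9.3791 \cdot 10^{-8}$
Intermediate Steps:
$w{\left(Q,r \right)} = \frac{2 + Q}{-5 + r}$
$V = 3$ ($V = 4 - \left(\frac{2 - 2}{-5 + 2} + 1\right) = 4 - \left(\frac{1}{-3} \cdot 0 + 1\right) = 4 - \left(\left(- \frac{1}{3}\right) 0 + 1\right) = 4 - \left(0 + 1\right) = 4 - 1 = 3$)
$s = \frac{1}{3} \approx 0.33333$
$y{\left(b \right)} = \frac{1}{9 b}$
$\frac{y{\left(-74 \right)}}{-16009} = \frac{\frac{1}{9} \frac{1}{-74}}{-16009} = \frac{1}{9} \left(- \frac{1}{74}\right) \left(- \frac{1}{16009}\right) = \left(- \frac{1}{666}\right) \left(- \frac{1}{16009}\right) = \frac{1}{10661994}$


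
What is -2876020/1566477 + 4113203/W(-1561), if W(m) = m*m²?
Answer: -10946022291681451/5958442214392437 ≈ -1.8371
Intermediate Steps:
W(m) = m³
-2876020/1566477 + 4113203/W(-1561) = -2876020/1566477 + 4113203/((-1561)³) = -2876020*1/1566477 + 4113203/(-3803721481) = -2876020/1566477 + 4113203*(-1/3803721481) = -2876020/1566477 - 4113203/3803721481 = -10946022291681451/5958442214392437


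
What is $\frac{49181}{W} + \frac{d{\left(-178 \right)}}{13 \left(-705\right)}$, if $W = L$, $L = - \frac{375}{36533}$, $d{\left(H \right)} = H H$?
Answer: $- \frac{365934166701}{76375} \approx -4.7913 \cdot 10^{6}$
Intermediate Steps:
$d{\left(H \right)} = H^{2}$
$L = - \frac{375}{36533}$ ($L = \left(-375\right) \frac{1}{36533} = - \frac{375}{36533} \approx -0.010265$)
$W = - \frac{375}{36533} \approx -0.010265$
$\frac{49181}{W} + \frac{d{\left(-178 \right)}}{13 \left(-705\right)} = \frac{49181}{- \frac{375}{36533}} + \frac{\left(-178\right)^{2}}{13 \left(-705\right)} = 49181 \left(- \frac{36533}{375}\right) + \frac{31684}{-9165} = - \frac{1796729473}{375} + 31684 \left(- \frac{1}{9165}\right) = - \frac{1796729473}{375} - \frac{31684}{9165} = - \frac{365934166701}{76375}$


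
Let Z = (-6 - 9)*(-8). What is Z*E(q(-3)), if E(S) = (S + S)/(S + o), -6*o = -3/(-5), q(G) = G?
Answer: 7200/31 ≈ 232.26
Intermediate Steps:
o = -1/10 (o = -(-1)/(2*(-5)) = -(-1)*(-1)/(2*5) = -1/6*3/5 = -1/10 ≈ -0.10000)
Z = 120 (Z = -15*(-8) = 120)
E(S) = 2*S/(-1/10 + S) (E(S) = (S + S)/(S - 1/10) = (2*S)/(-1/10 + S) = 2*S/(-1/10 + S))
Z*E(q(-3)) = 120*(20*(-3)/(-1 + 10*(-3))) = 120*(20*(-3)/(-1 - 30)) = 120*(20*(-3)/(-31)) = 120*(20*(-3)*(-1/31)) = 120*(60/31) = 7200/31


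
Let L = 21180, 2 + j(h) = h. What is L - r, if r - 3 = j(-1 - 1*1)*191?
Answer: 21941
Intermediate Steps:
j(h) = -2 + h
r = -761 (r = 3 + (-2 + (-1 - 1*1))*191 = 3 + (-2 + (-1 - 1))*191 = 3 + (-2 - 2)*191 = 3 - 4*191 = 3 - 764 = -761)
L - r = 21180 - 1*(-761) = 21180 + 761 = 21941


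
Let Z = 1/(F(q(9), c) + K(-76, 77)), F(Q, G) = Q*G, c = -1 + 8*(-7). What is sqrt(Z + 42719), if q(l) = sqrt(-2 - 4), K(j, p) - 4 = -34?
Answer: sqrt(42719 - 1/(30 + 57*I*sqrt(6))) ≈ 206.69 + 0.e-5*I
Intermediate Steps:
K(j, p) = -30 (K(j, p) = 4 - 34 = -30)
q(l) = I*sqrt(6) (q(l) = sqrt(-6) = I*sqrt(6))
c = -57 (c = -1 - 56 = -57)
F(Q, G) = G*Q
Z = 1/(-30 - 57*I*sqrt(6)) (Z = 1/(-57*I*sqrt(6) - 30) = 1/(-30 - 57*I*sqrt(6)) ≈ -0.001471 + 0.0068462*I)
sqrt(Z + 42719) = sqrt(I/(3*(-10*I + 19*sqrt(6))) + 42719) = sqrt(42719 + I/(3*(-10*I + 19*sqrt(6))))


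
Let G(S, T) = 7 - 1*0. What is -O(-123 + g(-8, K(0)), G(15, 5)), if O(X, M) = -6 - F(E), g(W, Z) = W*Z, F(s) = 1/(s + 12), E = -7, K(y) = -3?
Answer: 31/5 ≈ 6.2000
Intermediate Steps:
G(S, T) = 7 (G(S, T) = 7 + 0 = 7)
F(s) = 1/(12 + s)
O(X, M) = -31/5 (O(X, M) = -6 - 1/(12 - 7) = -6 - 1/5 = -6 - 1*⅕ = -6 - ⅕ = -31/5)
-O(-123 + g(-8, K(0)), G(15, 5)) = -1*(-31/5) = 31/5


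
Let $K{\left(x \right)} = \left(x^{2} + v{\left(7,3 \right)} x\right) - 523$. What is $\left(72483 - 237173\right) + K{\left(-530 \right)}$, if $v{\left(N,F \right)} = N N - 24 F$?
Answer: $127877$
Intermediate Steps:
$v{\left(N,F \right)} = N^{2} - 24 F$
$K{\left(x \right)} = -523 + x^{2} - 23 x$ ($K{\left(x \right)} = \left(x^{2} + \left(7^{2} - 72\right) x\right) - 523 = \left(x^{2} + \left(49 - 72\right) x\right) - 523 = \left(x^{2} - 23 x\right) - 523 = -523 + x^{2} - 23 x$)
$\left(72483 - 237173\right) + K{\left(-530 \right)} = \left(72483 - 237173\right) - \left(-11667 - 280900\right) = -164690 + \left(-523 + 280900 + 12190\right) = -164690 + 292567 = 127877$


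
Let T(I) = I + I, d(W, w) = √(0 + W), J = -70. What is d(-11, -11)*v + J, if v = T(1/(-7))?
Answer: -70 - 2*I*√11/7 ≈ -70.0 - 0.94761*I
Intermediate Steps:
d(W, w) = √W
T(I) = 2*I
v = -2/7 (v = 2/(-7) = 2*(-⅐) = -2/7 ≈ -0.28571)
d(-11, -11)*v + J = √(-11)*(-2/7) - 70 = (I*√11)*(-2/7) - 70 = -2*I*√11/7 - 70 = -70 - 2*I*√11/7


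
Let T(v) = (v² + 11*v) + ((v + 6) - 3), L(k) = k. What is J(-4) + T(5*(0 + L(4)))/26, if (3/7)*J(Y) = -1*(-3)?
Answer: 825/26 ≈ 31.731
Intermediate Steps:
J(Y) = 7 (J(Y) = 7*(-1*(-3))/3 = (7/3)*3 = 7)
T(v) = 3 + v² + 12*v (T(v) = (v² + 11*v) + ((6 + v) - 3) = (v² + 11*v) + (3 + v) = 3 + v² + 12*v)
J(-4) + T(5*(0 + L(4)))/26 = 7 + (3 + (5*(0 + 4))² + 12*(5*(0 + 4)))/26 = 7 + (3 + (5*4)² + 12*(5*4))*(1/26) = 7 + (3 + 20² + 12*20)*(1/26) = 7 + (3 + 400 + 240)*(1/26) = 7 + 643*(1/26) = 7 + 643/26 = 825/26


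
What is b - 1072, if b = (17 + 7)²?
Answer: -496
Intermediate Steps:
b = 576 (b = 24² = 576)
b - 1072 = 576 - 1072 = -496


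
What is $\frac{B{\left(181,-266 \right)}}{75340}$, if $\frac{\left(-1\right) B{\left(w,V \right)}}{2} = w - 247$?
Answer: $\frac{33}{18835} \approx 0.0017521$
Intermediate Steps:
$B{\left(w,V \right)} = 494 - 2 w$ ($B{\left(w,V \right)} = - 2 \left(w - 247\right) = - 2 \left(-247 + w\right) = 494 - 2 w$)
$\frac{B{\left(181,-266 \right)}}{75340} = \frac{494 - 362}{75340} = \left(494 - 362\right) \frac{1}{75340} = 132 \cdot \frac{1}{75340} = \frac{33}{18835}$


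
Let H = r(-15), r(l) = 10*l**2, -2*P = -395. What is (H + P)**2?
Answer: 23961025/4 ≈ 5.9903e+6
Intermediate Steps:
P = 395/2 (P = -1/2*(-395) = 395/2 ≈ 197.50)
H = 2250 (H = 10*(-15)**2 = 10*225 = 2250)
(H + P)**2 = (2250 + 395/2)**2 = (4895/2)**2 = 23961025/4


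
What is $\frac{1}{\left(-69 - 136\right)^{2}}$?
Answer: $\frac{1}{42025} \approx 2.3795 \cdot 10^{-5}$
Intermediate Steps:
$\frac{1}{\left(-69 - 136\right)^{2}} = \frac{1}{\left(-205\right)^{2}} = \frac{1}{42025}$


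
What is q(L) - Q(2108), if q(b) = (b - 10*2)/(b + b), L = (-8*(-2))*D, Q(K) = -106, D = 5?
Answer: 851/8 ≈ 106.38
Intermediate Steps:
L = 80 (L = -8*(-2)*5 = 16*5 = 80)
q(b) = (-20 + b)/(2*b) (q(b) = (b - 20)/((2*b)) = (-20 + b)*(1/(2*b)) = (-20 + b)/(2*b))
q(L) - Q(2108) = (½)*(-20 + 80)/80 - 1*(-106) = (½)*(1/80)*60 + 106 = 3/8 + 106 = 851/8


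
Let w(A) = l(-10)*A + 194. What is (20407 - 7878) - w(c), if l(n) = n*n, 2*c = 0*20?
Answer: 12335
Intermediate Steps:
c = 0 (c = (0*20)/2 = (½)*0 = 0)
l(n) = n²
w(A) = 194 + 100*A (w(A) = (-10)²*A + 194 = 100*A + 194 = 194 + 100*A)
(20407 - 7878) - w(c) = (20407 - 7878) - (194 + 100*0) = 12529 - (194 + 0) = 12529 - 1*194 = 12529 - 194 = 12335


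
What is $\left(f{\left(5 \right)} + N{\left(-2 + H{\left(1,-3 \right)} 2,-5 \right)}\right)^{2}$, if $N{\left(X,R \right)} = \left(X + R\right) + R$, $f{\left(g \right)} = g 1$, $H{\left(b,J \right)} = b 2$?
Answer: $9$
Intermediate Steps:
$H{\left(b,J \right)} = 2 b$
$f{\left(g \right)} = g$
$N{\left(X,R \right)} = X + 2 R$ ($N{\left(X,R \right)} = \left(R + X\right) + R = X + 2 R$)
$\left(f{\left(5 \right)} + N{\left(-2 + H{\left(1,-3 \right)} 2,-5 \right)}\right)^{2} = \left(5 - \left(12 - 2 \cdot 1 \cdot 2\right)\right)^{2} = \left(5 + \left(\left(-2 + 2 \cdot 2\right) - 10\right)\right)^{2} = \left(5 + \left(\left(-2 + 4\right) - 10\right)\right)^{2} = \left(5 + \left(2 - 10\right)\right)^{2} = \left(5 - 8\right)^{2} = \left(-3\right)^{2} = 9$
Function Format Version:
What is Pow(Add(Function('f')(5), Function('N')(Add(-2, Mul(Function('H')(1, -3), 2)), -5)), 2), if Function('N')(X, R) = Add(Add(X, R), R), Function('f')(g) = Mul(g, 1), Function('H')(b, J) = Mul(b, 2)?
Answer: 9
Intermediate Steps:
Function('H')(b, J) = Mul(2, b)
Function('f')(g) = g
Function('N')(X, R) = Add(X, Mul(2, R)) (Function('N')(X, R) = Add(Add(R, X), R) = Add(X, Mul(2, R)))
Pow(Add(Function('f')(5), Function('N')(Add(-2, Mul(Function('H')(1, -3), 2)), -5)), 2) = Pow(Add(5, Add(Add(-2, Mul(Mul(2, 1), 2)), Mul(2, -5))), 2) = Pow(Add(5, Add(Add(-2, Mul(2, 2)), -10)), 2) = Pow(Add(5, Add(Add(-2, 4), -10)), 2) = Pow(Add(5, Add(2, -10)), 2) = Pow(Add(5, -8), 2) = Pow(-3, 2) = 9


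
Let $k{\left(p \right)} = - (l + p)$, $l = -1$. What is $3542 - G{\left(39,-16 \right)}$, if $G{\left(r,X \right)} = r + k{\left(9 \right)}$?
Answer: $3511$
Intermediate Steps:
$k{\left(p \right)} = 1 - p$ ($k{\left(p \right)} = - (-1 + p) = 1 - p$)
$G{\left(r,X \right)} = -8 + r$ ($G{\left(r,X \right)} = r + \left(1 - 9\right) = r - 8 = -8 + r$)
$3542 - G{\left(39,-16 \right)} = 3542 - \left(-8 + 39\right) = 3542 - 31 = 3511$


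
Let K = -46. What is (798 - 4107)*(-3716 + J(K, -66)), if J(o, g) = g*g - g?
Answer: -2336154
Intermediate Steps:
J(o, g) = g**2 - g
(798 - 4107)*(-3716 + J(K, -66)) = (798 - 4107)*(-3716 - 66*(-1 - 66)) = -3309*(-3716 - 66*(-67)) = -3309*(-3716 + 4422) = -3309*706 = -2336154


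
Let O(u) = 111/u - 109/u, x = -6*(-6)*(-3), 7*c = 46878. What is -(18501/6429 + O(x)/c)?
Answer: -15611202803/5424815916 ≈ -2.8777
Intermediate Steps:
c = 46878/7 (c = (⅐)*46878 = 46878/7 ≈ 6696.9)
x = -108 (x = 36*(-3) = -108)
O(u) = 2/u
-(18501/6429 + O(x)/c) = -(18501/6429 + (2/(-108))/(46878/7)) = -(18501*(1/6429) + (2*(-1/108))*(7/46878)) = -(6167/2143 - 1/54*7/46878) = -(6167/2143 - 7/2531412) = -1*15611202803/5424815916 = -15611202803/5424815916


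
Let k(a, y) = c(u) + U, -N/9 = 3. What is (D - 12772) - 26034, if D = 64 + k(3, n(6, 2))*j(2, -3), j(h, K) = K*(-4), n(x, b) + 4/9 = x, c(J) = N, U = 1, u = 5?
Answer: -39054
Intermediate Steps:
N = -27 (N = -9*3 = -27)
c(J) = -27
n(x, b) = -4/9 + x
j(h, K) = -4*K
k(a, y) = -26 (k(a, y) = -27 + 1 = -26)
D = -248 (D = 64 - (-104)*(-3) = 64 - 26*12 = 64 - 312 = -248)
(D - 12772) - 26034 = (-248 - 12772) - 26034 = -13020 - 26034 = -39054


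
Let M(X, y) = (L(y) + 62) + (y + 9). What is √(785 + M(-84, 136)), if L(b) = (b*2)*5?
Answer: 28*√3 ≈ 48.497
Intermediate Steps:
L(b) = 10*b (L(b) = (2*b)*5 = 10*b)
M(X, y) = 71 + 11*y (M(X, y) = (10*y + 62) + (y + 9) = (62 + 10*y) + (9 + y) = 71 + 11*y)
√(785 + M(-84, 136)) = √(785 + (71 + 11*136)) = √(785 + (71 + 1496)) = √(785 + 1567) = √2352 = 28*√3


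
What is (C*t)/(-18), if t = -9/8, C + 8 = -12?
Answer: -5/4 ≈ -1.2500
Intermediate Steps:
C = -20 (C = -8 - 12 = -20)
t = -9/8 (t = -9*⅛ = -9/8 ≈ -1.1250)
(C*t)/(-18) = -20*(-9/8)/(-18) = (45/2)*(-1/18) = -5/4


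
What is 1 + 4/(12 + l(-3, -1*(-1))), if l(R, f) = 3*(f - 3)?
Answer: 5/3 ≈ 1.6667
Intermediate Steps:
l(R, f) = -9 + 3*f (l(R, f) = 3*(-3 + f) = -9 + 3*f)
1 + 4/(12 + l(-3, -1*(-1))) = 1 + 4/(12 + (-9 + 3*(-1*(-1)))) = 1 + 4/(12 + (-9 + 3*1)) = 1 + 4/(12 + (-9 + 3)) = 1 + 4/(12 - 6) = 1 + 4/6 = 1 + (⅙)*4 = 1 + ⅔ = 5/3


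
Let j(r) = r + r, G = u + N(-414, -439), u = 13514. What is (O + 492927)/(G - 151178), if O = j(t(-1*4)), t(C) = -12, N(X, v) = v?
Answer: -492903/138103 ≈ -3.5691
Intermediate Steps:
G = 13075 (G = 13514 - 439 = 13075)
j(r) = 2*r
O = -24 (O = 2*(-12) = -24)
(O + 492927)/(G - 151178) = (-24 + 492927)/(13075 - 151178) = 492903/(-138103) = 492903*(-1/138103) = -492903/138103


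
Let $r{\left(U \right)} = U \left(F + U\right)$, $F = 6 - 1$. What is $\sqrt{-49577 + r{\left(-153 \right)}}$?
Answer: $i \sqrt{26933} \approx 164.11 i$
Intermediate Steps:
$F = 5$ ($F = 6 - 1 = 5$)
$r{\left(U \right)} = U \left(5 + U\right)$
$\sqrt{-49577 + r{\left(-153 \right)}} = \sqrt{-49577 - 153 \left(5 - 153\right)} = \sqrt{-49577 - -22644} = \sqrt{-49577 + 22644} = \sqrt{-26933} = i \sqrt{26933}$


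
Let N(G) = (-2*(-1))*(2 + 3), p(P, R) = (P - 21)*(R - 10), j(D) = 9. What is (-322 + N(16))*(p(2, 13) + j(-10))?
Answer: 14976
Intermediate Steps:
p(P, R) = (-21 + P)*(-10 + R)
N(G) = 10 (N(G) = 2*5 = 10)
(-322 + N(16))*(p(2, 13) + j(-10)) = (-322 + 10)*((210 - 21*13 - 10*2 + 2*13) + 9) = -312*((210 - 273 - 20 + 26) + 9) = -312*(-57 + 9) = -312*(-48) = 14976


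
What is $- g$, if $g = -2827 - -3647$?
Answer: $-820$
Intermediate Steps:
$g = 820$ ($g = -2827 + 3647 = 820$)
$- g = \left(-1\right) 820 = -820$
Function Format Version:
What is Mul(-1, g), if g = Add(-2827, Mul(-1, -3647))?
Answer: -820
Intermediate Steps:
g = 820 (g = Add(-2827, 3647) = 820)
Mul(-1, g) = Mul(-1, 820) = -820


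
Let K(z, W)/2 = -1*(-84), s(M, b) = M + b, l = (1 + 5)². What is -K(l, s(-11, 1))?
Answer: -168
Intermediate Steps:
l = 36 (l = 6² = 36)
K(z, W) = 168 (K(z, W) = 2*(-1*(-84)) = 2*84 = 168)
-K(l, s(-11, 1)) = -1*168 = -168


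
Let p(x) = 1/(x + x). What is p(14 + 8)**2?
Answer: 1/1936 ≈ 0.00051653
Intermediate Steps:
p(x) = 1/(2*x)
p(14 + 8)**2 = (1/(2*(14 + 8)))**2 = ((1/2)/22)**2 = ((1/2)*(1/22))**2 = (1/44)**2 = 1/1936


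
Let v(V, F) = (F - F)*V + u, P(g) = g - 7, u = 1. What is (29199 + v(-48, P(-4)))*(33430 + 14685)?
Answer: 1404958000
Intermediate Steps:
P(g) = -7 + g
v(V, F) = 1 (v(V, F) = (F - F)*V + 1 = 0*V + 1 = 0 + 1 = 1)
(29199 + v(-48, P(-4)))*(33430 + 14685) = (29199 + 1)*(33430 + 14685) = 29200*48115 = 1404958000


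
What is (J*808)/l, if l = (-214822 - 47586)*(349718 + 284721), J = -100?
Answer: 10100/20810233639 ≈ 4.8534e-7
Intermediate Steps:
l = -166481869112 (l = -262408*634439 = -166481869112)
(J*808)/l = -100*808/(-166481869112) = -80800*(-1/166481869112) = 10100/20810233639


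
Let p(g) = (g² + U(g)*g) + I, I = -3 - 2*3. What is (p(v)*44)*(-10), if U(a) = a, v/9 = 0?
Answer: 3960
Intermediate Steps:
v = 0 (v = 9*0 = 0)
I = -9 (I = -3 - 6 = -9)
p(g) = -9 + 2*g² (p(g) = (g² + g*g) - 9 = (g² + g²) - 9 = 2*g² - 9 = -9 + 2*g²)
(p(v)*44)*(-10) = ((-9 + 2*0²)*44)*(-10) = ((-9 + 2*0)*44)*(-10) = ((-9 + 0)*44)*(-10) = -9*44*(-10) = -396*(-10) = 3960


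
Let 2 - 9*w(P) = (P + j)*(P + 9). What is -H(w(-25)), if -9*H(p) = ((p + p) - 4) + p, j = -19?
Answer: -238/9 ≈ -26.444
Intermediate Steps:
w(P) = 2/9 - (-19 + P)*(9 + P)/9 (w(P) = 2/9 - (P - 19)*(P + 9)/9 = 2/9 - (-19 + P)*(9 + P)/9)
H(p) = 4/9 - p/3 (H(p) = -(((p + p) - 4) + p)/9 = -((2*p - 4) + p)/9 = -((-4 + 2*p) + p)/9 = -(-4 + 3*p)/9 = 4/9 - p/3)
-H(w(-25)) = -(4/9 - (173/9 - ⅑*(-25)² + (10/9)*(-25))/3) = -(4/9 - (173/9 - ⅑*625 - 250/9)/3) = -(4/9 - (173/9 - 625/9 - 250/9)/3) = -(4/9 - ⅓*(-78)) = -(4/9 + 26) = -1*238/9 = -238/9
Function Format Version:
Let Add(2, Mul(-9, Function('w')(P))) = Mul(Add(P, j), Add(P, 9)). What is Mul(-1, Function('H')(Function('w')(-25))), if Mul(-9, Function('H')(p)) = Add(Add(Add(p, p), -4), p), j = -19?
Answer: Rational(-238, 9) ≈ -26.444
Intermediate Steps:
Function('w')(P) = Add(Rational(2, 9), Mul(Rational(-1, 9), Add(-19, P), Add(9, P))) (Function('w')(P) = Add(Rational(2, 9), Mul(Rational(-1, 9), Mul(Add(P, -19), Add(P, 9)))) = Add(Rational(2, 9), Mul(Rational(-1, 9), Mul(Add(-19, P), Add(9, P)))) = Add(Rational(2, 9), Mul(Rational(-1, 9), Add(-19, P), Add(9, P))))
Function('H')(p) = Add(Rational(4, 9), Mul(Rational(-1, 3), p)) (Function('H')(p) = Mul(Rational(-1, 9), Add(Add(Add(p, p), -4), p)) = Mul(Rational(-1, 9), Add(Add(Mul(2, p), -4), p)) = Mul(Rational(-1, 9), Add(Add(-4, Mul(2, p)), p)) = Mul(Rational(-1, 9), Add(-4, Mul(3, p))) = Add(Rational(4, 9), Mul(Rational(-1, 3), p)))
Mul(-1, Function('H')(Function('w')(-25))) = Mul(-1, Add(Rational(4, 9), Mul(Rational(-1, 3), Add(Rational(173, 9), Mul(Rational(-1, 9), Pow(-25, 2)), Mul(Rational(10, 9), -25))))) = Mul(-1, Add(Rational(4, 9), Mul(Rational(-1, 3), Add(Rational(173, 9), Mul(Rational(-1, 9), 625), Rational(-250, 9))))) = Mul(-1, Add(Rational(4, 9), Mul(Rational(-1, 3), Add(Rational(173, 9), Rational(-625, 9), Rational(-250, 9))))) = Mul(-1, Add(Rational(4, 9), Mul(Rational(-1, 3), -78))) = Mul(-1, Add(Rational(4, 9), 26)) = Mul(-1, Rational(238, 9)) = Rational(-238, 9)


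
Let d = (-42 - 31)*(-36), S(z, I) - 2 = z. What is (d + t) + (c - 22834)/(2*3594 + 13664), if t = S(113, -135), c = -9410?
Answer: 14291198/5213 ≈ 2741.5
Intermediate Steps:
S(z, I) = 2 + z
t = 115 (t = 2 + 113 = 115)
d = 2628 (d = -73*(-36) = 2628)
(d + t) + (c - 22834)/(2*3594 + 13664) = (2628 + 115) + (-9410 - 22834)/(2*3594 + 13664) = 2743 - 32244/(7188 + 13664) = 2743 - 32244/20852 = 2743 - 32244*1/20852 = 2743 - 8061/5213 = 14291198/5213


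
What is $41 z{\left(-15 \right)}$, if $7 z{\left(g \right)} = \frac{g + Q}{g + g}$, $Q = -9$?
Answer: $\frac{164}{35} \approx 4.6857$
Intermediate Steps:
$z{\left(g \right)} = \frac{-9 + g}{14 g}$ ($z{\left(g \right)} = \frac{\left(g - 9\right) \frac{1}{g + g}}{7} = \frac{\left(-9 + g\right) \frac{1}{2 g}}{7} = \frac{\frac{1}{2} \frac{1}{g} \left(-9 + g\right)}{7} = \frac{-9 + g}{14 g}$)
$41 z{\left(-15 \right)} = 41 \frac{-9 - 15}{14 \left(-15\right)} = 41 \cdot \frac{1}{14} \left(- \frac{1}{15}\right) \left(-24\right) = 41 \cdot \frac{4}{35} = \frac{164}{35}$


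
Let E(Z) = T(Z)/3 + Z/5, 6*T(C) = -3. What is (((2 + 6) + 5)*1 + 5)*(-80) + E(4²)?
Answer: -43109/30 ≈ -1437.0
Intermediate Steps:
T(C) = -½ (T(C) = (⅙)*(-3) = -½)
E(Z) = -⅙ + Z/5 (E(Z) = -½/3 + Z/5 = -½*⅓ + Z*(⅕) = -⅙ + Z/5)
(((2 + 6) + 5)*1 + 5)*(-80) + E(4²) = (((2 + 6) + 5)*1 + 5)*(-80) + (-⅙ + (⅕)*4²) = ((8 + 5)*1 + 5)*(-80) + (-⅙ + (⅕)*16) = (13*1 + 5)*(-80) + (-⅙ + 16/5) = (13 + 5)*(-80) + 91/30 = 18*(-80) + 91/30 = -1440 + 91/30 = -43109/30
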